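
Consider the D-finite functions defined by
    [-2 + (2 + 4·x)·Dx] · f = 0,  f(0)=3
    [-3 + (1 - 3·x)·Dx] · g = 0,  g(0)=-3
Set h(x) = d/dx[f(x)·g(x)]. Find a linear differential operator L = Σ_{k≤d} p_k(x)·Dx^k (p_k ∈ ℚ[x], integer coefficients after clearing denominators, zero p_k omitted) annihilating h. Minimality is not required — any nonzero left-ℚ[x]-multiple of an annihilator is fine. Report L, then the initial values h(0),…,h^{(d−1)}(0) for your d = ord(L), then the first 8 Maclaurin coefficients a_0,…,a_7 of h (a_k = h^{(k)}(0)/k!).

f: a_k = 3, 3, -3/2, 3/2, -15/8, 21/8, -63/16, 99/16, …
g: a_k = -3, -9, -27, -81, -243, -729, -2187, -6561, …
f·g: L₀ = L_f ⊗_s L_g, ord ≤ 1·1.
h₀' ⇒ L via d/dx closure of L₀.
L = (23 + 72·x + 27·x^2) + (-4 + x + 27·x^2 + 18·x^3)·Dx  (order 1).
h: a_k = -36, -207, -945, -7515/2, -14130, -406377/8, -1423359/8, -9756315/16, …
ICs: h(0) = -36.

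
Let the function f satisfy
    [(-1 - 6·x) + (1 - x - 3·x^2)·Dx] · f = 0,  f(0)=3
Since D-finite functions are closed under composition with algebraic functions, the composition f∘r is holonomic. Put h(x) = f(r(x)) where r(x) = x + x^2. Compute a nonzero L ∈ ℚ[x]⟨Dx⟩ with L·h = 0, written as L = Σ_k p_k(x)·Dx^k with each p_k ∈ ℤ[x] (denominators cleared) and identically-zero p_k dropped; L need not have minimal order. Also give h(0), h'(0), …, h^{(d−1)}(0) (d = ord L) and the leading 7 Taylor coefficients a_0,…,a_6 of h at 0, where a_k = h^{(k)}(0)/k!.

L = (1 + 8·x + 18·x^2 + 12·x^3) + (-1 + x + 4·x^2 + 6·x^3 + 3·x^4)·Dx  (order 1).
h: a_k = 3, 3, 15, 45, 132, 411, 1254, …
ICs: h(0) = 3.

f: a_k = 3, 3, 12, 21, 57, 120, 291, …
h₀=f(r): pull back L_f along r ⇒ L₀.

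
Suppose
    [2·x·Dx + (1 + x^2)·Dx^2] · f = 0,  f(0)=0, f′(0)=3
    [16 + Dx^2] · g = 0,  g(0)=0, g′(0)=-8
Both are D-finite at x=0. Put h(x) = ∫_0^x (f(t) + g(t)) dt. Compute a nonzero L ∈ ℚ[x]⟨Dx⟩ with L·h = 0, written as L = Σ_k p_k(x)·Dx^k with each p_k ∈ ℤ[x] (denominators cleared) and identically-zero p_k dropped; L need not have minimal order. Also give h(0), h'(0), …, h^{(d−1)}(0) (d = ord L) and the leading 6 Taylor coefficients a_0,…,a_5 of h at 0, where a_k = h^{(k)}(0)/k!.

f: a_k = 0, 3, 0, -1, 0, 3/5, …
g: a_k = 0, -8, 0, 64/3, 0, -256/15, …
L₀ := lclm(L_f,L_g); ord L₀ ≤ 2+2.
∫: right-multiply L₀ by Dx.
L = (64·x + 704·x^3 + 256·x^5)·Dx^2 + (112 + 416·x^2 + 432·x^4 + 128·x^6)·Dx^3 + (4·x + 44·x^3 + 16·x^5)·Dx^4 + (7 + 26·x^2 + 27·x^4 + 8·x^6)·Dx^5  (order 5).
h: a_k = 0, 0, -5/2, 0, 61/12, 0, …
ICs: h(0) = 0, h′(0) = 0, h′′(0) = -5, h′′′(0) = 0, h′′′′(0) = 122.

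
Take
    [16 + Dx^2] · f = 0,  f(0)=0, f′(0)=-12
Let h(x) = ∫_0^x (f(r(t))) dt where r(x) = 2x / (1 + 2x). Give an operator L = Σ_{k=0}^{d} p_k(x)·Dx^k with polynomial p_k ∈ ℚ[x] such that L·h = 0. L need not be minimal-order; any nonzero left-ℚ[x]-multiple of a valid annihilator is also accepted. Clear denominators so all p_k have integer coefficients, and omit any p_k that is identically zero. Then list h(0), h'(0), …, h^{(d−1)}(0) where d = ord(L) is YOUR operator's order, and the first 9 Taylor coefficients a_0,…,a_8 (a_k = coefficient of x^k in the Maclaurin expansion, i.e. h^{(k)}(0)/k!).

f: a_k = 0, -12, 0, 32, 0, -128/5, 0, 1024/105, 0, …
Substitute x→r, Dx→(1/r')Dx; clear ⇒ L₀.
h=∫₀ˣh₀: take L = L₀·Dx.
L = 64·Dx + (4 + 24·x + 48·x^2 + 32·x^3)·Dx^2 + (1 + 8·x + 24·x^2 + 32·x^3 + 16·x^4)·Dx^3  (order 3).
h: a_k = 0, 0, -12, 16, 40, -1344/5, 12352/15, -11520/7, 157504/105, …
ICs: h(0) = 0, h′(0) = 0, h′′(0) = -24.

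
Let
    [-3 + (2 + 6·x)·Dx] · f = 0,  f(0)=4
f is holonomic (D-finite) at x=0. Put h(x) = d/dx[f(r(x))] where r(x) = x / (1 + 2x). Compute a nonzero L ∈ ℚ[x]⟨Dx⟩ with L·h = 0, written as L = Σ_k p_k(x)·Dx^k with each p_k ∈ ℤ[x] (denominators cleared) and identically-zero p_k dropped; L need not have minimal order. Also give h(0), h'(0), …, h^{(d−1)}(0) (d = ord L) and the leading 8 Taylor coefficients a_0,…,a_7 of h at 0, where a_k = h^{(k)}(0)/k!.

L = (-11 - 40·x) + (-2 - 14·x - 20·x^2)·Dx  (order 1).
h: a_k = 6, -33, 585/4, -4965/8, 169545/64, -1477503/128, 26328981/512, -239121645/1024, …
ICs: h(0) = 6.

f: a_k = 4, 6, -9/2, 27/4, -405/32, 1701/64, -15309/256, 72171/512, …
Substitute x→r, Dx→(1/r')Dx; clear ⇒ L₀.
h₀' ⇒ L via d/dx closure of L₀.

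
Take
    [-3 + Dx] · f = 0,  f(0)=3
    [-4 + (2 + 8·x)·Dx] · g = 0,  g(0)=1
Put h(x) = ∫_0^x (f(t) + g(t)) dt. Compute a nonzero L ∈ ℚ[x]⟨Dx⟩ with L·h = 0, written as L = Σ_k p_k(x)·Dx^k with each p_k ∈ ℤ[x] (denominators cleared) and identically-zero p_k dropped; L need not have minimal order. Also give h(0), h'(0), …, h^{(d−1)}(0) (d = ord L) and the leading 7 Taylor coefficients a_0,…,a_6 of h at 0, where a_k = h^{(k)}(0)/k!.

f: a_k = 3, 9, 27/2, 27/2, 81/8, 243/40, 243/80, …
g: a_k = 1, 2, -2, 4, -10, 28, -84, …
f+g: L₀ = lclm(L_f,L_g), ord ≤ 1+1.
h=∫₀ˣh₀: take L = L₀·Dx.
L = (30 + 72·x)·Dx + (-13 - 72·x - 144·x^2)·Dx^2 + (1 + 16·x + 48·x^2)·Dx^3  (order 3).
h: a_k = 0, 4, 11/2, 23/6, 35/8, 1/40, 1363/240, …
ICs: h(0) = 0, h′(0) = 4, h′′(0) = 11.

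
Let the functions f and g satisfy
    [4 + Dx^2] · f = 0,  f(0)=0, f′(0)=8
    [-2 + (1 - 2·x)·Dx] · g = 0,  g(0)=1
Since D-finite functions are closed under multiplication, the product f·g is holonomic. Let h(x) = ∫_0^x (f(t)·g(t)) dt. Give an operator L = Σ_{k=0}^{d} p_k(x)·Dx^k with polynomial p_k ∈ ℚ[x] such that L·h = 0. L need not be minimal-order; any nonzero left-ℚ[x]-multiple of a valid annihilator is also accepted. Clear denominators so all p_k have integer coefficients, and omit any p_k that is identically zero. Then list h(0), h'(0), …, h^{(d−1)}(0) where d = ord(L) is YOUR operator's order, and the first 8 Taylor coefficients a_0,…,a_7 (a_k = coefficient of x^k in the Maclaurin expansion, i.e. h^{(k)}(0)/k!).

f: a_k = 0, 8, 0, -16/3, 0, 16/15, 0, -32/315, …
g: a_k = 1, 2, 4, 8, 16, 32, 64, 128, …
f·g: L₀ = L_f ⊗_s L_g, ord ≤ 2·1.
h=∫h₀ ⇒ L = L₀·Dx.
L = (-4 + 8·x)·Dx + 4·Dx^2 + (-1 + 2·x)·Dx^3  (order 3).
h: a_k = 0, 0, 4, 16/3, 20/3, 32/3, 808/45, 3232/105, …
ICs: h(0) = 0, h′(0) = 0, h′′(0) = 8.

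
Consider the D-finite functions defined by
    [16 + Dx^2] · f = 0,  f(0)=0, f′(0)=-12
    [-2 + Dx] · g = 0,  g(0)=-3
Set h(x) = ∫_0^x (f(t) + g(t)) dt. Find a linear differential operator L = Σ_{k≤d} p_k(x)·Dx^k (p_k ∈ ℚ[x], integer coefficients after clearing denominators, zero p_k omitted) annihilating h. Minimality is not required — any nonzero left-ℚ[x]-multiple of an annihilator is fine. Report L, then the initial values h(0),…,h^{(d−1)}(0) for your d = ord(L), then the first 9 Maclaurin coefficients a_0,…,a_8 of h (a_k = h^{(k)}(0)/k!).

f: a_k = 0, -12, 0, 32, 0, -128/5, 0, 1024/105, 0, …
g: a_k = -3, -6, -6, -4, -2, -4/5, -4/15, -8/105, -2/105, …
f+g: L₀ = lclm(L_f,L_g), ord ≤ 2+1.
Integrate: L := L₀·Dx.
L = -32·Dx + 16·Dx^2 - 2·Dx^3 + Dx^4  (order 4).
h: a_k = 0, -3, -9, -2, 7, -2/5, -22/5, -4/105, 127/105, …
ICs: h(0) = 0, h′(0) = -3, h′′(0) = -18, h′′′(0) = -12.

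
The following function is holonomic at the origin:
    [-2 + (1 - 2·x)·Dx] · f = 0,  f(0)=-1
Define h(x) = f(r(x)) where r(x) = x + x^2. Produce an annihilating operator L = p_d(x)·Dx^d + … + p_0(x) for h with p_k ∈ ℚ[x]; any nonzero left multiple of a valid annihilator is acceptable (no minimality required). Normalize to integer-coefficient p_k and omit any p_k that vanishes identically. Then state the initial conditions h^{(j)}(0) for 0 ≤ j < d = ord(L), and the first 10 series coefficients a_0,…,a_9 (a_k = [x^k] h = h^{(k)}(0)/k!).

L = (2 + 4·x) + (-1 + 2·x + 2·x^2)·Dx  (order 1).
h: a_k = -1, -2, -6, -16, -44, -120, -328, -896, -2448, -6688, …
ICs: h(0) = -1.

f: a_k = -1, -2, -4, -8, -16, -32, -64, -128, -256, -512, …
f∘r: x↦r, Dx↦Dx/r' in L_f ⇒ L₀.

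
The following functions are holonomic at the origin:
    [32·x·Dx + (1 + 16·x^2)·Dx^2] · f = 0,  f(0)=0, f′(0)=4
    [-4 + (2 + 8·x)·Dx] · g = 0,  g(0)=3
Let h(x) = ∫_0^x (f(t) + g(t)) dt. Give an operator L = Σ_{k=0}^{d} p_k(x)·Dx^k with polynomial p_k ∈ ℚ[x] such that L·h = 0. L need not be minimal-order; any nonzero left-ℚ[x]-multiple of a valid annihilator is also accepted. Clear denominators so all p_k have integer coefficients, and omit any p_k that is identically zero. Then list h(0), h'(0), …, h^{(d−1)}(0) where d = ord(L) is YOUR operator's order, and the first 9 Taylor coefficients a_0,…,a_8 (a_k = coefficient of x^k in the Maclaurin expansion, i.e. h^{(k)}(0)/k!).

f: a_k = 0, 4, 0, -64/3, 0, 1024/5, 0, -16384/7, 0, …
g: a_k = 3, 6, -6, 12, -30, 84, -252, 792, -2574, …
Weyl lclm of L_f,L_g ⇒ L₀ (ord ≤ 3).
Integrate: L := L₀·Dx.
L = (-32 - 320·x + 1536·x^2 + 3072·x^3)·Dx^2 + (-22 - 128·x + 320·x^2 + 6144·x^3 + 10752·x^4)·Dx^3 + (-1 + 12·x + 96·x^2 + 384·x^3 + 1792·x^4 + 3072·x^5)·Dx^4  (order 4).
h: a_k = 0, 3, 5, -2, -7/3, -6, 722/15, -36, -1355/7, …
ICs: h(0) = 0, h′(0) = 3, h′′(0) = 10, h′′′(0) = -12.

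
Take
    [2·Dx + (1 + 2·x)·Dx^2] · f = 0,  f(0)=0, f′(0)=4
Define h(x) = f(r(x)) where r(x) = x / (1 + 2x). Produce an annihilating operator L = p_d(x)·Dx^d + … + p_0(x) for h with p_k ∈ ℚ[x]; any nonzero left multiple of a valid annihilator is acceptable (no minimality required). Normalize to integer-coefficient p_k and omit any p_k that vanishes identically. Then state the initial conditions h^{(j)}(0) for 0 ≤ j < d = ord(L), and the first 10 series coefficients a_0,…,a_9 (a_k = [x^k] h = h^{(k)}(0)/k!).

L = (6 + 16·x)·Dx + (1 + 6·x + 8·x^2)·Dx^2  (order 2).
h: a_k = 0, 4, -12, 112/3, -120, 1984/5, -1344, 32512/7, -16320, 523264/9, …
ICs: h(0) = 0, h′(0) = 4.

f: a_k = 0, 4, -4, 16/3, -8, 64/5, -64/3, 256/7, -64, 1024/9, …
L₀ from L_f via x↦r, Dx↦r'^{-1}Dx.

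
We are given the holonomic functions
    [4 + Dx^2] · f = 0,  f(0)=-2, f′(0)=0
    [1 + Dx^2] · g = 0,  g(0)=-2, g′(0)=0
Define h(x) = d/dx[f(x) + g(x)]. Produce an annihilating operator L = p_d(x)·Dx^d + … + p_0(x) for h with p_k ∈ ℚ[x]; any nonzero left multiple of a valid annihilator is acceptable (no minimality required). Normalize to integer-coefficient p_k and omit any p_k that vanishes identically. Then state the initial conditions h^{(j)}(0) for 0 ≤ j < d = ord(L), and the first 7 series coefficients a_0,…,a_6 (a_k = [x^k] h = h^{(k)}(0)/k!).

L = 4 + 5·Dx^2 + Dx^4  (order 4).
h: a_k = 0, 10, 0, -17/3, 0, 13/12, 0, …
ICs: h(0) = 0, h′(0) = 10, h′′(0) = 0, h′′′(0) = -34.

f: a_k = -2, 0, 4, 0, -4/3, 0, 8/45, …
g: a_k = -2, 0, 1, 0, -1/12, 0, 1/360, …
h₀=f+g: left-lcm gives L₀, ord ≤ 4.
h₀' ⇒ L via d/dx closure of L₀.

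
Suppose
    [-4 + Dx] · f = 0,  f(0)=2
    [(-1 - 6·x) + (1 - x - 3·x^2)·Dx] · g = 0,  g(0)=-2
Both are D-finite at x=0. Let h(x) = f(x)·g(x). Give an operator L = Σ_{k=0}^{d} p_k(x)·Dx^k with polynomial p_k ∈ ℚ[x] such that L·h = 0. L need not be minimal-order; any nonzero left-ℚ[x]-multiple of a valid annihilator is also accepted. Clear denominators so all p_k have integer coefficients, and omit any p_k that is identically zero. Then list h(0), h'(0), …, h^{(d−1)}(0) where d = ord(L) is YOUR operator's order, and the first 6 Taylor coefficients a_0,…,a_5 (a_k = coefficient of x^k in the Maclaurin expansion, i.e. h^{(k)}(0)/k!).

f: a_k = 2, 8, 16, 64/3, 64/3, 256/15, …
g: a_k = -2, -2, -8, -14, -38, -80, …
Sym-product of L_f,L_g gives L₀ (≤ ord 1).
L = (5 + 2·x - 12·x^2) + (-1 + x + 3·x^2)·Dx  (order 1).
h: a_k = -4, -20, -64, -500/3, -1204/3, -14032/15, …
ICs: h(0) = -4.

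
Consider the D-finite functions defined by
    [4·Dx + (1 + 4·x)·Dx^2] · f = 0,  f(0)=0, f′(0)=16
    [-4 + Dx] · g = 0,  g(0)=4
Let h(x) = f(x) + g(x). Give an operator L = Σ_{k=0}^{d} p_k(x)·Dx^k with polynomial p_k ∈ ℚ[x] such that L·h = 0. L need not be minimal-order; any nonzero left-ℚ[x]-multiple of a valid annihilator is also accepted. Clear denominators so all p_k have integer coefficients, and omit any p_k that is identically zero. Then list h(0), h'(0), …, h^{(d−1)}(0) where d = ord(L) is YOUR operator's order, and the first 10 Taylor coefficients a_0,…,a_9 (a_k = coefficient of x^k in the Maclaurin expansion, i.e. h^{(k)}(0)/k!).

L = (-24 - 32·x)·Dx + (2 - 16·x - 32·x^2)·Dx^2 + (1 + 6·x + 8·x^2)·Dx^3  (order 3).
h: a_k = 4, 32, 0, 128, -640/3, 2560/3, -121856/45, 421888/45, -10319872/315, 330309632/2835, …
ICs: h(0) = 4, h′(0) = 32, h′′(0) = 0.

f: a_k = 0, 16, -32, 256/3, -256, 4096/5, -8192/3, 65536/7, -32768, 1048576/9, …
g: a_k = 4, 16, 32, 128/3, 128/3, 512/15, 1024/45, 4096/315, 2048/315, 8192/2835, …
L₀ := lclm(L_f,L_g); ord L₀ ≤ 2+1.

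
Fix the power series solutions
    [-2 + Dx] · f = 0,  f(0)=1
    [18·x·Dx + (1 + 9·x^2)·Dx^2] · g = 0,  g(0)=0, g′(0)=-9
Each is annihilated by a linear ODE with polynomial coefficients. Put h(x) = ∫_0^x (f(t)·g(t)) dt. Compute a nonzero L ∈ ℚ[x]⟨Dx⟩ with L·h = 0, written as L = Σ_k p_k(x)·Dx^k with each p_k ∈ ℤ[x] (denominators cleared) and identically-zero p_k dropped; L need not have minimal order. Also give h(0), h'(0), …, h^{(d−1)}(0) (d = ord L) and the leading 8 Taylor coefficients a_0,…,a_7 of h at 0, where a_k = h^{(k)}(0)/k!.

L = (4 - 36·x + 36·x^2)·Dx + (-4 + 18·x - 36·x^2)·Dx^2 + (1 + 9·x^2)·Dx^3  (order 3).
h: a_k = 0, 0, -9/2, -6, 9/4, 42/5, -163/10, -258/7, …
ICs: h(0) = 0, h′(0) = 0, h′′(0) = -9.

f: a_k = 1, 2, 2, 4/3, 2/3, 4/15, 4/45, 8/315, …
g: a_k = 0, -9, 0, 27, 0, -729/5, 0, 6561/7, …
f·g: L₀ = L_f ⊗_s L_g, ord ≤ 1·2.
h=∫₀ˣh₀: take L = L₀·Dx.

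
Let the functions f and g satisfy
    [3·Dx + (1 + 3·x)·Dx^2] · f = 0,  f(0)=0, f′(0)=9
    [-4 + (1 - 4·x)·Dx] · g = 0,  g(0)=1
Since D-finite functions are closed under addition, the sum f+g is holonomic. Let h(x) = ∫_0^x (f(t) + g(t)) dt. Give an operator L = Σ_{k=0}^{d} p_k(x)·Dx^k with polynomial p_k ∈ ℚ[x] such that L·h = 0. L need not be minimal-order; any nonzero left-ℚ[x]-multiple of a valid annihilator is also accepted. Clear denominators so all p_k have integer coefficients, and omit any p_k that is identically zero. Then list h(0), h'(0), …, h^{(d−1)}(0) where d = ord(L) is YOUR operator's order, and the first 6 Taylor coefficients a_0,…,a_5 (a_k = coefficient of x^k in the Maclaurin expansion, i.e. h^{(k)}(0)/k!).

L = (-432 - 288·x)·Dx^2 + (-78 - 720·x - 576·x^2)·Dx^3 + (11 + x - 144·x^2 - 144·x^3)·Dx^4  (order 4).
h: a_k = 0, 1, 13/2, 5/6, 91/4, 781/20, …
ICs: h(0) = 0, h′(0) = 1, h′′(0) = 13, h′′′(0) = 5.

f: a_k = 0, 9, -27/2, 27, -243/4, 729/5, …
g: a_k = 1, 4, 16, 64, 256, 1024, …
f+g: L₀ = lclm(L_f,L_g), ord ≤ 2+1.
h=∫h₀ ⇒ L = L₀·Dx.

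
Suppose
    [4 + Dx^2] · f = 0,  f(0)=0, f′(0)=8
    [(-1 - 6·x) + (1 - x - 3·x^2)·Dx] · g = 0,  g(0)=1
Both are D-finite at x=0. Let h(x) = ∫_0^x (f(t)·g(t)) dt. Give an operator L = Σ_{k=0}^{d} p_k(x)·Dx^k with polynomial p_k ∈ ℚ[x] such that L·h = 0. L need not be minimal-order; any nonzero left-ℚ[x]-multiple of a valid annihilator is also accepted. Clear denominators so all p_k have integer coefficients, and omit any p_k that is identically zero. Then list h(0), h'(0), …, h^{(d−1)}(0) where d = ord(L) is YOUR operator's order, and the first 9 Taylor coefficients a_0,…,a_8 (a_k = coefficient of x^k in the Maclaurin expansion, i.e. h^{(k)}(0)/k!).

L = (2 + 4·x + 12·x^2)·Dx + (2 + 12·x)·Dx^2 + (-1 + x + 3·x^2)·Dx^3  (order 3).
h: a_k = 0, 0, 4, 8/3, 20/3, 152/15, 988/45, 608/15, 26729/315, …
ICs: h(0) = 0, h′(0) = 0, h′′(0) = 8.

f: a_k = 0, 8, 0, -16/3, 0, 16/15, 0, -32/315, 0, …
g: a_k = 1, 1, 4, 7, 19, 40, 97, 217, 508, …
f·g: L₀ = L_f ⊗_s L_g, ord ≤ 2·1.
Integrate: L := L₀·Dx.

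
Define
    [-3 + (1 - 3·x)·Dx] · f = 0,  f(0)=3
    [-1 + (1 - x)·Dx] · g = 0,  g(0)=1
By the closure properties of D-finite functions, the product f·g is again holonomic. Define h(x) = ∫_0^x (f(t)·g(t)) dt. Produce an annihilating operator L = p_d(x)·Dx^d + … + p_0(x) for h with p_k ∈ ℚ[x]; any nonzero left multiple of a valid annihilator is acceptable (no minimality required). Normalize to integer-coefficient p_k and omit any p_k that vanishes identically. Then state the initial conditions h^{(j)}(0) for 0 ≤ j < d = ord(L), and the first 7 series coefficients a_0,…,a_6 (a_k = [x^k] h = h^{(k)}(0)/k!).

f: a_k = 3, 9, 27, 81, 243, 729, 2187, …
g: a_k = 1, 1, 1, 1, 1, 1, 1, …
Product ⇒ symmetric product L₀, ord ≤ 1.
Integrate: L := L₀·Dx.
L = (-4 + 6·x)·Dx + (1 - 4·x + 3·x^2)·Dx^2  (order 2).
h: a_k = 0, 3, 6, 13, 30, 363/5, 182, …
ICs: h(0) = 0, h′(0) = 3.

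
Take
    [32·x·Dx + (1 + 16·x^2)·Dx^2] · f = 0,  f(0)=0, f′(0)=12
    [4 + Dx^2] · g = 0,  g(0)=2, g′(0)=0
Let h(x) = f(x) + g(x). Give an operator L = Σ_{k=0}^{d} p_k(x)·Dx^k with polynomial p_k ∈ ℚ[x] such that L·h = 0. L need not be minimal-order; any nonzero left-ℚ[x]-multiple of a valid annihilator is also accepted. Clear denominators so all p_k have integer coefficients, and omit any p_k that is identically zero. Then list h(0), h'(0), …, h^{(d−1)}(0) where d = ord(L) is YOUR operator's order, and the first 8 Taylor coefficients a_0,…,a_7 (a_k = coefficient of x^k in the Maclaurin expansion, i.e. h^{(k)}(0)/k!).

L = (-6016·x + 102400·x^3 + 32768·x^5)·Dx + (-28 + 1216·x^2 + 27648·x^4 + 16384·x^6)·Dx^2 + (-1504·x + 25600·x^3 + 8192·x^5)·Dx^3 + (-7 + 304·x^2 + 6912·x^4 + 4096·x^6)·Dx^4  (order 4).
h: a_k = 2, 12, -4, -64, 4/3, 3072/5, -8/45, -49152/7, …
ICs: h(0) = 2, h′(0) = 12, h′′(0) = -8, h′′′(0) = -384.

f: a_k = 0, 12, 0, -64, 0, 3072/5, 0, -49152/7, …
g: a_k = 2, 0, -4, 0, 4/3, 0, -8/45, 0, …
L₀ := lclm(L_f,L_g); ord L₀ ≤ 2+2.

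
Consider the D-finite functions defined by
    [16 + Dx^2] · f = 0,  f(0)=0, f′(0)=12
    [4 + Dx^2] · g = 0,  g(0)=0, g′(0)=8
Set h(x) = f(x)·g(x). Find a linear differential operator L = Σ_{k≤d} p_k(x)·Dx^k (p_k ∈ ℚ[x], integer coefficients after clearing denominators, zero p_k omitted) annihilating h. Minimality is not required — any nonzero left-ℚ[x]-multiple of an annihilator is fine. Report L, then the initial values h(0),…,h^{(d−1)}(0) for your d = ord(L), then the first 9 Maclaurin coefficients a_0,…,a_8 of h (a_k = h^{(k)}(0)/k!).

f: a_k = 0, 12, 0, -32, 0, 128/5, 0, -1024/105, 0, …
g: a_k = 0, 8, 0, -16/3, 0, 16/15, 0, -32/315, 0, …
h₀=f·g: eliminate ⇒ L₀, order ≤ 2·2.
L = 144 + 40·Dx^2 + Dx^4  (order 4).
h: a_k = 0, 0, 96, 0, -320, 0, 5824/15, 0, -5248/21, …
ICs: h(0) = 0, h′(0) = 0, h′′(0) = 192, h′′′(0) = 0.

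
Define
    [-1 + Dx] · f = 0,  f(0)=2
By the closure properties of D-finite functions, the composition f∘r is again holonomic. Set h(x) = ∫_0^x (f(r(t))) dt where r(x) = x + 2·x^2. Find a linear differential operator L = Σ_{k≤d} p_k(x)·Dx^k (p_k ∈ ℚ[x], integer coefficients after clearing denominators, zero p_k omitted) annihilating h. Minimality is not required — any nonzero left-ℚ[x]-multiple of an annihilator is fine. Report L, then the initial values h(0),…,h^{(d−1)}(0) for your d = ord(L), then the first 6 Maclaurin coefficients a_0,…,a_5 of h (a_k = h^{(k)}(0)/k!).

L = (-1 - 4·x)·Dx + Dx^2  (order 2).
h: a_k = 0, 2, 1, 5/3, 13/12, 73/60, …
ICs: h(0) = 0, h′(0) = 2.

f: a_k = 2, 2, 1, 1/3, 1/12, 1/60, …
h₀=f(r): pull back L_f along r ⇒ L₀.
h=∫h₀ ⇒ L = L₀·Dx.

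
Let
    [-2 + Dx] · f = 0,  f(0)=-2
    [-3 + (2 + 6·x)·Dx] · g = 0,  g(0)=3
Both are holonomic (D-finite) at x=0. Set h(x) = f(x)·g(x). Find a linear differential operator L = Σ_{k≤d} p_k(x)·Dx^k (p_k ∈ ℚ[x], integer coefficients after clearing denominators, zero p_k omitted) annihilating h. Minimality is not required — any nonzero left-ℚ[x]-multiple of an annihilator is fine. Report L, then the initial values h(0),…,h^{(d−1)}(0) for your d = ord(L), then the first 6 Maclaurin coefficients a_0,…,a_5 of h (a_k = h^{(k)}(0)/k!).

L = (-7 - 12·x) + (2 + 6·x)·Dx  (order 1).
h: a_k = -6, -21, -93/4, -181/8, -241/64, -13279/640, …
ICs: h(0) = -6.

f: a_k = -2, -4, -4, -8/3, -4/3, -8/15, …
g: a_k = 3, 9/2, -27/8, 81/16, -1215/128, 5103/256, …
h₀=f·g: eliminate ⇒ L₀, order ≤ 1·1.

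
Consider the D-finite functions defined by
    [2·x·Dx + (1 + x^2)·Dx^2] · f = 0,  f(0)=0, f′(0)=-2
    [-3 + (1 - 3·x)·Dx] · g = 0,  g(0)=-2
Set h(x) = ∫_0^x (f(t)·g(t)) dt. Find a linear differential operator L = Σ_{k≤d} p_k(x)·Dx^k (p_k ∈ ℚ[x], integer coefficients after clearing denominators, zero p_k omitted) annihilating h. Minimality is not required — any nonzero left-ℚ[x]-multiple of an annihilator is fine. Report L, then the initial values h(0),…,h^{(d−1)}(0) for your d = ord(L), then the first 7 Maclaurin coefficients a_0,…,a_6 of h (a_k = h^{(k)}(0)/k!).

f: a_k = 0, -2, 0, 2/3, 0, -2/5, 0, …
g: a_k = -2, -6, -18, -54, -162, -486, -1458, …
L₀ := L_f ⊗_s L_g (sym. prod.), ord ≤ 2.
h=∫h₀ ⇒ L = L₀·Dx.
L = 6·x·Dx + (6 - 2·x + 12·x^2)·Dx^2 + (-1 + 3·x - x^2 + 3·x^3)·Dx^3  (order 3).
h: a_k = 0, 0, 2, 4, 26/3, 104/5, 782/15, …
ICs: h(0) = 0, h′(0) = 0, h′′(0) = 4.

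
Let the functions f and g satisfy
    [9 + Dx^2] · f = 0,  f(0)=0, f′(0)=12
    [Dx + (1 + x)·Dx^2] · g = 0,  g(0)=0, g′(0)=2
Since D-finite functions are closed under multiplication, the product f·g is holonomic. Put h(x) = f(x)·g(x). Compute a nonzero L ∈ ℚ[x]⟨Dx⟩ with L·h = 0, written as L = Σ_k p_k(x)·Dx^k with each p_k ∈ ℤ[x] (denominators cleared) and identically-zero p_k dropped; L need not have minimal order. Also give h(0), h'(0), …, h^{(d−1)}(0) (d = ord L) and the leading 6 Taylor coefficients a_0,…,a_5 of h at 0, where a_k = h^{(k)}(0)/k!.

f: a_k = 0, 12, 0, -18, 0, 81/10, …
g: a_k = 0, 2, -1, 2/3, -1/2, 2/5, …
L₀ := L_f ⊗_s L_g (sym. prod.), ord ≤ 4.
L = (2493 + 10854·x + 17091·x^2 + 11664·x^3 + 2916·x^4) + (612 + 1908·x + 1944·x^2 + 648·x^3)·Dx + (592 + 2484·x + 3834·x^2 + 2592·x^3 + 648·x^4)·Dx^2 + (68 + 212·x + 216·x^2 + 72·x^3)·Dx^3 + (35 + 142·x + 215·x^2 + 144·x^3 + 36·x^4)·Dx^4  (order 4).
h: a_k = 0, 0, 24, -12, -28, 12, …
ICs: h(0) = 0, h′(0) = 0, h′′(0) = 48, h′′′(0) = -72.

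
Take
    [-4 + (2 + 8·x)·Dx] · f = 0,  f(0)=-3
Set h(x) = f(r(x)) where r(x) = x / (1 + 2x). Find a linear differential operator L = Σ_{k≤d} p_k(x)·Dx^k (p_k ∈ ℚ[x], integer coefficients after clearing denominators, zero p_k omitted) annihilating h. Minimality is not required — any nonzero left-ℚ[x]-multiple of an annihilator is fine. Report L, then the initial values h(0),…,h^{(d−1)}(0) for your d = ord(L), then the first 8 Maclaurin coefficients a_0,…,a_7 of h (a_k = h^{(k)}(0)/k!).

f: a_k = -3, -6, 6, -12, 30, -84, 252, -792, …
f∘r: x↦r, Dx↦Dx/r' in L_f ⇒ L₀.
L = -2 + (1 + 8·x + 12·x^2)·Dx  (order 1).
h: a_k = -3, -6, 18, -60, 222, -900, 3924, -18072, …
ICs: h(0) = -3.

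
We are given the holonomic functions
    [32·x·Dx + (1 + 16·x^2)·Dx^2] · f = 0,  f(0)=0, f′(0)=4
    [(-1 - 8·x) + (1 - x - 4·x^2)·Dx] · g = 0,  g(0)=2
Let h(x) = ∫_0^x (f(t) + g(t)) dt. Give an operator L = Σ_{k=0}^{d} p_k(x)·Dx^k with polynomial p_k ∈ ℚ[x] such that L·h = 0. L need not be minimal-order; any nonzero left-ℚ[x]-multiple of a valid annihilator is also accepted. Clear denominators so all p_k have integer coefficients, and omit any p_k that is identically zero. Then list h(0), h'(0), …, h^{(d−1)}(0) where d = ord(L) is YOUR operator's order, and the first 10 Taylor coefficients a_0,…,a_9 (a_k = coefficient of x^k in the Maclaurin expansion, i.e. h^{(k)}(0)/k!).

f: a_k = 0, 4, 0, -64/3, 0, 1024/5, 0, -16384/7, 0, 262144/9, …
g: a_k = 2, 2, 10, 18, 58, 130, 362, 882, 2330, 5858, …
h₀=f+g: left-lcm gives L₀, ord ≤ 3.
h=∫₀ˣh₀: take L = L₀·Dx.
L = (160 - 640·x - 14848·x^2 - 36864·x^3 - 178176·x^4 - 98304·x^6)·Dx^2 + (-43 - 336·x - 16·x^2 - 3072·x^3 - 35072·x^4 - 124928·x^5 - 12288·x^6 - 98304·x^7)·Dx^3 + (5 + 23·x + 272·x^2 + 16·x^3 + 2368·x^4 - 5888·x^5 - 12288·x^6 - 4096·x^7 - 16384·x^8)·Dx^4  (order 4).
h: a_k = 0, 2, 3, 10/3, -5/6, 58/5, 279/5, 362/7, -5105/28, 2330/9, …
ICs: h(0) = 0, h′(0) = 2, h′′(0) = 6, h′′′(0) = 20.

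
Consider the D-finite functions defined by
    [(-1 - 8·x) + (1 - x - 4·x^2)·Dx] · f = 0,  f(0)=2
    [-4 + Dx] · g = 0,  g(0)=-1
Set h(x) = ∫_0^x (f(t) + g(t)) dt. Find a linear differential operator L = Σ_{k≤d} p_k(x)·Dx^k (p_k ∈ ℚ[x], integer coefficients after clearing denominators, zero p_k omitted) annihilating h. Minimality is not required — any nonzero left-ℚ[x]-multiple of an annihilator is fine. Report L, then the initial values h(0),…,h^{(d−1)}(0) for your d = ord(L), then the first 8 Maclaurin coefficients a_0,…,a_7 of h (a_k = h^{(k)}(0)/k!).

f: a_k = 2, 2, 10, 18, 58, 130, 362, 882, …
g: a_k = -1, -4, -8, -32/3, -32/3, -128/15, -256/45, -1024/315, …
Weyl lclm of L_f,L_g ⇒ L₀ (ord ≤ 2).
Integrate: L := L₀·Dx.
L = (-24 + 16·x - 576·x^2 - 512·x^3)·Dx + (-6 + 56·x + 208·x^2 - 128·x^3 - 256·x^4)·Dx^2 + (3 - 15·x - 16·x^2 + 64·x^3 + 64·x^4)·Dx^3  (order 3).
h: a_k = 0, 1, -1, 2/3, 11/6, 142/15, 911/45, 16034/315, …
ICs: h(0) = 0, h′(0) = 1, h′′(0) = -2.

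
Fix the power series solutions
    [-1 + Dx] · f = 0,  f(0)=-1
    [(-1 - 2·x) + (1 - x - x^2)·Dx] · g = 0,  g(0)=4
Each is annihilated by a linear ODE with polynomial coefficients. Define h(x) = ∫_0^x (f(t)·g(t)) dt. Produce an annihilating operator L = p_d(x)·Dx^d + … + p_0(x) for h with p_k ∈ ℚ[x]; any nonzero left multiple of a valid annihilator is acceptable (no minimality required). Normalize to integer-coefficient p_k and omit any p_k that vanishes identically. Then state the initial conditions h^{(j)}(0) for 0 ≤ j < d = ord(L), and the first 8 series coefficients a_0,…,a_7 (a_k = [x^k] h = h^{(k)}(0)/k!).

L = (2 + x - x^2)·Dx + (-1 + x + x^2)·Dx^2  (order 2).
h: a_k = 0, -4, -4, -14/3, -17/3, -221/30, -893/90, -17347/1260, …
ICs: h(0) = 0, h′(0) = -4.

f: a_k = -1, -1, -1/2, -1/6, -1/24, -1/120, -1/720, -1/5040, …
g: a_k = 4, 4, 8, 12, 20, 32, 52, 84, …
L₀ := L_f ⊗_s L_g (sym. prod.), ord ≤ 1.
Integrate: L := L₀·Dx.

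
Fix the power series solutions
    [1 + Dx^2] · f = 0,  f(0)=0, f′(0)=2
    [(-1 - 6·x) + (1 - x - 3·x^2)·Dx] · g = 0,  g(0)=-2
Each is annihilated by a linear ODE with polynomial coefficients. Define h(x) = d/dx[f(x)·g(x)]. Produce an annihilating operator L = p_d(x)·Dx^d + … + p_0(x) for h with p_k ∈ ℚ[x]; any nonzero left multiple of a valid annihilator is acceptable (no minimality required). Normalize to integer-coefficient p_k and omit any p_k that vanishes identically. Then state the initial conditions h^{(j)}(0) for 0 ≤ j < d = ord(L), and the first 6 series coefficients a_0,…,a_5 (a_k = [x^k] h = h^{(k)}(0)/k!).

f: a_k = 0, 2, 0, -1/3, 0, 1/60, …
g: a_k = -2, -2, -8, -14, -38, -80, …
L₀ := L_f ⊗_s L_g (sym. prod.), ord ≤ 2.
h=h₀': d/dx-closure on L₀ ⇒ L.
L = (83 - 2·x - 5·x^2 + 6·x^3 + 9·x^4) + (16 + 98·x + 18·x^2 + 36·x^3)·Dx + (-5 + 4·x + 13·x^2 + 6·x^3 + 9·x^4)·Dx^2  (order 2).
h: a_k = -4, -8, -46, -328/3, -2201/6, -4661/5, …
ICs: h(0) = -4, h′(0) = -8.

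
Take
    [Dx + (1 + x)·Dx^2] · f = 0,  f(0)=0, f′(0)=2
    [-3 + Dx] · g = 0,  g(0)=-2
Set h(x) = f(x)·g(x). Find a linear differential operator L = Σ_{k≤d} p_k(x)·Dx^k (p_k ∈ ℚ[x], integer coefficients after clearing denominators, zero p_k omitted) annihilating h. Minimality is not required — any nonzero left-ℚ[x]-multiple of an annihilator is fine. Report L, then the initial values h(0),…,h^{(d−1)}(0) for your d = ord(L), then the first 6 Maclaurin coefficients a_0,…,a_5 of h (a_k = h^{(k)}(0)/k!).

L = (6 + 9·x) + (-5 - 6·x)·Dx + (1 + x)·Dx^2  (order 2).
h: a_k = 0, -4, -10, -40/3, -12, -83/10, …
ICs: h(0) = 0, h′(0) = -4.

f: a_k = 0, 2, -1, 2/3, -1/2, 2/5, …
g: a_k = -2, -6, -9, -9, -27/4, -81/20, …
f·g: L₀ = L_f ⊗_s L_g, ord ≤ 2·1.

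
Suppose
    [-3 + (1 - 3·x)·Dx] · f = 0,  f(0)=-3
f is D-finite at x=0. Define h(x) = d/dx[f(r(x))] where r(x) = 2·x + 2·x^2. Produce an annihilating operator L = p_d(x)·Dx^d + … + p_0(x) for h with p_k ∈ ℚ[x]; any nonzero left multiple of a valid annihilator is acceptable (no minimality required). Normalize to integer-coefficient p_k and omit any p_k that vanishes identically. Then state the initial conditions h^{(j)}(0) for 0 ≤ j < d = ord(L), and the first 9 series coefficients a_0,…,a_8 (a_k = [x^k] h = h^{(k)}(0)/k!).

L = (14 + 36·x + 36·x^2) + (-1 + 4·x + 18·x^2 + 12·x^3)·Dx  (order 1).
h: a_k = -18, -252, -2592, -23760, -204120, -1683504, -13499136, -106033536, -819862560, …
ICs: h(0) = -18.

f: a_k = -3, -9, -27, -81, -243, -729, -2187, -6561, -19683, …
L₀ from L_f via x↦r, Dx↦r'^{-1}Dx.
Differentiate: ansatz ord ≤ ord L₀ ⇒ L.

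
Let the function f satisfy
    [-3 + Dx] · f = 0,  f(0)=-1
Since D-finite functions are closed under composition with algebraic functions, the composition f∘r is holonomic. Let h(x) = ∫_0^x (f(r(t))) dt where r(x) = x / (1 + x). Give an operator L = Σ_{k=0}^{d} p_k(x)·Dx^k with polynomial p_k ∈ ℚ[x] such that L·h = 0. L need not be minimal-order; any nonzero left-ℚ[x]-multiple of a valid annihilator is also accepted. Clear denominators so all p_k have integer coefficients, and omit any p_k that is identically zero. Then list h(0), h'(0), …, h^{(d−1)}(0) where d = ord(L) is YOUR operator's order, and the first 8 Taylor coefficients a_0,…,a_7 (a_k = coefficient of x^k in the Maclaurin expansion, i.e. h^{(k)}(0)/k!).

f: a_k = -1, -3, -9/2, -9/2, -27/8, -81/40, -81/80, -243/560, …
Substitute x→r, Dx→(1/r')Dx; clear ⇒ L₀.
h=∫h₀ ⇒ L = L₀·Dx.
L = -3·Dx + (1 + 2·x + x^2)·Dx^2  (order 2).
h: a_k = 0, -1, -3/2, -1/2, 3/8, -3/40, -7/80, 69/560, …
ICs: h(0) = 0, h′(0) = -1.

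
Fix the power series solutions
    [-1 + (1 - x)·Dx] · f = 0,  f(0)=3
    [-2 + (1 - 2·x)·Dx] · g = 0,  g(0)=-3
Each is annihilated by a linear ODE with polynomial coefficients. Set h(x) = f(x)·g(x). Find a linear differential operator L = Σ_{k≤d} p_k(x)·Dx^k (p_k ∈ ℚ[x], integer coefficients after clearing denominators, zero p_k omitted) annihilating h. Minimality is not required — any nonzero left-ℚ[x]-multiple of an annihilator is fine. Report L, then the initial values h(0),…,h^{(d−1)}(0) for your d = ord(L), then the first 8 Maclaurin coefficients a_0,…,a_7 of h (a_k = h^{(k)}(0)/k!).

L = (-3 + 4·x) + (1 - 3·x + 2·x^2)·Dx  (order 1).
h: a_k = -9, -27, -63, -135, -279, -567, -1143, -2295, …
ICs: h(0) = -9.

f: a_k = 3, 3, 3, 3, 3, 3, 3, 3, …
g: a_k = -3, -6, -12, -24, -48, -96, -192, -384, …
Sym-product of L_f,L_g gives L₀ (≤ ord 1).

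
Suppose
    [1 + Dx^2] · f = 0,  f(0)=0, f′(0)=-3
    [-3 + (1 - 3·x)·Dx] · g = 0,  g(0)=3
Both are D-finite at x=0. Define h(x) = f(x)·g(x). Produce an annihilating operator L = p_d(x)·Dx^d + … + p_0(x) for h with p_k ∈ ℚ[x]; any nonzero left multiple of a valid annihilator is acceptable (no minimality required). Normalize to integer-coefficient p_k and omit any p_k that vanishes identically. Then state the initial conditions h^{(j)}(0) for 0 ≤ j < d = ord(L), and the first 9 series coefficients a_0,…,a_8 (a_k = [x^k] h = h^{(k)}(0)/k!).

f: a_k = 0, -3, 0, 1/2, 0, -1/40, 0, 1/1680, 0, …
g: a_k = 3, 9, 27, 81, 243, 729, 2187, 6561, 19683, …
f·g: L₀ = L_f ⊗_s L_g, ord ≤ 2·1.
L = (-1 + 3·x) + 6·Dx + (-1 + 3·x)·Dx^2  (order 2).
h: a_k = 0, -9, -27, -159/2, -477/2, -28623/40, -85869/40, -3606497/560, -10819491/560, …
ICs: h(0) = 0, h′(0) = -9.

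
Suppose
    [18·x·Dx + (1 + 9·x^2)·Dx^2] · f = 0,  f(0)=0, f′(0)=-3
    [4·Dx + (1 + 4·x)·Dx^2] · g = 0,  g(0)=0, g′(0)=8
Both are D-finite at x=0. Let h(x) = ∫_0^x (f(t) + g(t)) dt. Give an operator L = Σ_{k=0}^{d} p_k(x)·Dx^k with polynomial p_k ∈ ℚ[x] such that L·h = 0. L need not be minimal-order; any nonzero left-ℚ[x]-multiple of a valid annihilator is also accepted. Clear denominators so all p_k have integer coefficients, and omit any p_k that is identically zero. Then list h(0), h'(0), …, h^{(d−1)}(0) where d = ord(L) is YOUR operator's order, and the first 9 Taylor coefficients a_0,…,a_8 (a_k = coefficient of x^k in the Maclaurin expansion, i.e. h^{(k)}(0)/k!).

L = (-36 - 432·x + 972·x^2 + 1296·x^3)·Dx^2 + (-25 - 72·x - 189·x^2 + 1944·x^3 + 2592·x^4)·Dx^3 + (-2 + x + 36·x^2 + 81·x^3 + 486·x^4 + 648·x^5)·Dx^4  (order 4).
h: a_k = 0, 0, 5/2, -16/3, 155/12, -128/5, 361/6, -4096/21, 34955/56, …
ICs: h(0) = 0, h′(0) = 0, h′′(0) = 5, h′′′(0) = -32.

f: a_k = 0, -3, 0, 9, 0, -243/5, 0, 2187/7, 0, …
g: a_k = 0, 8, -16, 128/3, -128, 2048/5, -4096/3, 32768/7, -16384, …
L₀ := lclm(L_f,L_g); ord L₀ ≤ 2+2.
h=∫₀ˣh₀: take L = L₀·Dx.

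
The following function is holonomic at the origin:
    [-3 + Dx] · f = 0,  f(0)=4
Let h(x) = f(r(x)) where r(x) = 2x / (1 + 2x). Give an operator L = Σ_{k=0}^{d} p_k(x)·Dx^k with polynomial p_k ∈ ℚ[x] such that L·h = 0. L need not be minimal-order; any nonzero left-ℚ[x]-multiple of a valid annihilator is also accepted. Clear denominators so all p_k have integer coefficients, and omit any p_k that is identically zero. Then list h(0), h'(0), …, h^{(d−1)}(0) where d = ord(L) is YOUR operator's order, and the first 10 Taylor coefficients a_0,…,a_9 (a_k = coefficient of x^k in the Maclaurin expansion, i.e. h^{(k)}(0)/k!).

f: a_k = 4, 12, 18, 18, 27/2, 81/10, 81/20, 243/140, 729/1120, 243/1120, …
L₀ from L_f via x↦r, Dx↦r'^{-1}Dx.
L = -6 + (1 + 4·x + 4·x^2)·Dx  (order 1).
h: a_k = 4, 24, 24, -48, 24, 336/5, -1104/5, 13152/35, -12984/35, -3408/35, …
ICs: h(0) = 4.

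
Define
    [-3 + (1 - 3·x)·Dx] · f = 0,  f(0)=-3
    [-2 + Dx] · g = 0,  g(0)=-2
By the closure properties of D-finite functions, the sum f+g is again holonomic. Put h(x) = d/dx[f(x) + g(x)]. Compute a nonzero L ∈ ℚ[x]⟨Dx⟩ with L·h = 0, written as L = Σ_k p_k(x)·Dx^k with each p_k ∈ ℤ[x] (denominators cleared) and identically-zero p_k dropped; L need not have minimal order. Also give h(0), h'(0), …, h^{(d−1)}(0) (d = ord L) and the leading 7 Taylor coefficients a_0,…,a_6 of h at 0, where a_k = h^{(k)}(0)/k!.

f: a_k = -3, -9, -27, -81, -243, -729, -2187, …
g: a_k = -2, -4, -4, -8/3, -4/3, -8/15, -8/45, …
L₀ := lclm(L_f,L_g); ord L₀ ≤ 1+1.
h₀' ⇒ L via d/dx closure of L₀.
L = (42 + 36·x) + (-25 - 12·x + 18·x^2)·Dx + (2 - 3·x - 9·x^2)·Dx^2  (order 2).
h: a_k = -13, -62, -251, -2932/3, -10943/3, -196846/15, -2066731/45, …
ICs: h(0) = -13, h′(0) = -62.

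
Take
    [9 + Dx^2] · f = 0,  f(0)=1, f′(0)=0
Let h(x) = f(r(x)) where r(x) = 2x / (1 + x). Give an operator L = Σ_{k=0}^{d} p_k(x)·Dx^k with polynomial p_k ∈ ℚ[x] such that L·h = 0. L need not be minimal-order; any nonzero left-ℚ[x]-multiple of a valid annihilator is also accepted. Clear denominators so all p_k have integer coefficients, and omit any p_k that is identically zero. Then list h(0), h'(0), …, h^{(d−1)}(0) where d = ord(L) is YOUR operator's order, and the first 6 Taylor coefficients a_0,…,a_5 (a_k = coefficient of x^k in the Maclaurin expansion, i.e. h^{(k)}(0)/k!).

f: a_k = 1, 0, -9/2, 0, 27/8, 0, …
Substitute x→r, Dx→(1/r')Dx; clear ⇒ L₀.
L = 36 + (2 + 6·x + 6·x^2 + 2·x^3)·Dx + (1 + 4·x + 6·x^2 + 4·x^3 + x^4)·Dx^2  (order 2).
h: a_k = 1, 0, -18, 36, 0, -144, …
ICs: h(0) = 1, h′(0) = 0.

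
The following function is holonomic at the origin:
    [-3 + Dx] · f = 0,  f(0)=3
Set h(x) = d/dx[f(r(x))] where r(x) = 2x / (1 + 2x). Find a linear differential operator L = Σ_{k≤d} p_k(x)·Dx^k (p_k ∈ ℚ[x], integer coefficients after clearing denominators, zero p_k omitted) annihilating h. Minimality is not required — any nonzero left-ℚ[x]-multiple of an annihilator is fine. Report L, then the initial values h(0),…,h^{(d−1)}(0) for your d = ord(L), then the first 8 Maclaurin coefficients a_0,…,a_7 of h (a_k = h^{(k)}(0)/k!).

L = (2 - 8·x) + (-1 - 4·x - 4·x^2)·Dx  (order 1).
h: a_k = 18, 36, -108, 72, 252, -4968/5, 9864/5, -77904/35, …
ICs: h(0) = 18.

f: a_k = 3, 9, 27/2, 27/2, 81/8, 243/40, 243/80, 729/560, …
Change of var in L_f (x↦r) gives L₀.
Differentiate: ansatz ord ≤ ord L₀ ⇒ L.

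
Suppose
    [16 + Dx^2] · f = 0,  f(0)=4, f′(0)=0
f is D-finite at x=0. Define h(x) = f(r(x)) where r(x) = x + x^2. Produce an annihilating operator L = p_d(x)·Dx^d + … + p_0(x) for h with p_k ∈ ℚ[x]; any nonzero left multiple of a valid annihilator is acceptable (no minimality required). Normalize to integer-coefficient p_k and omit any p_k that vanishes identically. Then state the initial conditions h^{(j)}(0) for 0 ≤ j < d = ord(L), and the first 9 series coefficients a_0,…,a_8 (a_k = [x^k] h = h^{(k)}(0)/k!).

L = (16 + 96·x + 192·x^2 + 128·x^3) - 2·Dx + (1 + 2·x)·Dx^2  (order 2).
h: a_k = 4, 0, -32, -64, 32/3, 512/3, 10496/45, 512/15, -92032/315, …
ICs: h(0) = 4, h′(0) = 0.

f: a_k = 4, 0, -32, 0, 128/3, 0, -1024/45, 0, 2048/315, …
Change of var in L_f (x↦r) gives L₀.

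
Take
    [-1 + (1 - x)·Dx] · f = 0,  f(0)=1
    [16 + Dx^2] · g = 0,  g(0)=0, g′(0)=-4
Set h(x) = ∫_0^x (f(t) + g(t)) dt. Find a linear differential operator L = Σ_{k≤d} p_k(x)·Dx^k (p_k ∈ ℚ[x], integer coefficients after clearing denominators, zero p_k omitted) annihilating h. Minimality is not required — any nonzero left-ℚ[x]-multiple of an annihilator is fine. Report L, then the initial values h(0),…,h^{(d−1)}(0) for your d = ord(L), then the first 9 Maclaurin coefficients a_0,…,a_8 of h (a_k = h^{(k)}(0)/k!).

L = (176 - 256·x + 128·x^2)·Dx + (-144 + 400·x - 384·x^2 + 128·x^3)·Dx^2 + (11 - 16·x + 8·x^2)·Dx^3 + (-9 + 25·x - 24·x^2 + 8·x^3)·Dx^4  (order 4).
h: a_k = 0, 1, -3/2, 1/3, 35/12, 1/5, -113/90, 1/7, 1339/2520, …
ICs: h(0) = 0, h′(0) = 1, h′′(0) = -3, h′′′(0) = 2.

f: a_k = 1, 1, 1, 1, 1, 1, 1, 1, 1, …
g: a_k = 0, -4, 0, 32/3, 0, -128/15, 0, 1024/315, 0, …
Sum ⇒ L₀ = lclm(L_f,L_g) in ℚ(x)⟨Dx⟩.
Integrate: L := L₀·Dx.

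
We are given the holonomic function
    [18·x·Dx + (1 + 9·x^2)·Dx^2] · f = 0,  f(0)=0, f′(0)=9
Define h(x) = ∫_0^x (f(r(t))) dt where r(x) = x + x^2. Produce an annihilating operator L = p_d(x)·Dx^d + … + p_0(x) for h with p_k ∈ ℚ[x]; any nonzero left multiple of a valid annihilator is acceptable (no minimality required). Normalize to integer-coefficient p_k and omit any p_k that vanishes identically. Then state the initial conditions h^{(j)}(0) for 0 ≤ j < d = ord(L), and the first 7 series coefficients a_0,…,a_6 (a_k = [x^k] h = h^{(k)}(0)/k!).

L = (-2 + 18·x + 72·x^2 + 108·x^3 + 54·x^4)·Dx^2 + (1 + 2·x + 9·x^2 + 36·x^3 + 45·x^4 + 18·x^5)·Dx^3  (order 3).
h: a_k = 0, 0, 9/2, 3, -27/4, -81/5, 54/5, …
ICs: h(0) = 0, h′(0) = 0, h′′(0) = 9.

f: a_k = 0, 9, 0, -27, 0, 729/5, 0, …
Substitute x→r, Dx→(1/r')Dx; clear ⇒ L₀.
h=∫₀ˣh₀: take L = L₀·Dx.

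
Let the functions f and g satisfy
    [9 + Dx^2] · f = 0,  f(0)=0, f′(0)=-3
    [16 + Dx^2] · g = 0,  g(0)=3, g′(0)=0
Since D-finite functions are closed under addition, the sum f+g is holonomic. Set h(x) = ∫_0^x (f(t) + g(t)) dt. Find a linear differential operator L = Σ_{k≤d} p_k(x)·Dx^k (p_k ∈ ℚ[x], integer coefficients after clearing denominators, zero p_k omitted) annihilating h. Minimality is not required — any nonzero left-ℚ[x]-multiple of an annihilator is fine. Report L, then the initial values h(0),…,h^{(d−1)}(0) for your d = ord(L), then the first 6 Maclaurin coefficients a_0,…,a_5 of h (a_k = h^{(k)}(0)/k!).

L = 144·Dx + 25·Dx^3 + Dx^5  (order 5).
h: a_k = 0, 3, -3/2, -8, 9/8, 32/5, …
ICs: h(0) = 0, h′(0) = 3, h′′(0) = -3, h′′′(0) = -48, h′′′′(0) = 27.

f: a_k = 0, -3, 0, 9/2, 0, -81/40, …
g: a_k = 3, 0, -24, 0, 32, 0, …
L₀ := lclm(L_f,L_g); ord L₀ ≤ 2+2.
∫: right-multiply L₀ by Dx.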